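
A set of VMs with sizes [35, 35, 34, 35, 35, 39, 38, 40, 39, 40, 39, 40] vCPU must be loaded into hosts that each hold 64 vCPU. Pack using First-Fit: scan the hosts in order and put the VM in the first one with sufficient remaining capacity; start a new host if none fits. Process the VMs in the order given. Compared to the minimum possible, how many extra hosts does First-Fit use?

0

First-Fit: [35] [35] [34] [35] [35] [39] [38] [40] [39] [40] [39] [40] → 12 hosts.
12 VMs exceed 32 vCPU (half the capacity), and no two of those can share a host, so at least 12 hosts are needed.
So 12 is already optimal.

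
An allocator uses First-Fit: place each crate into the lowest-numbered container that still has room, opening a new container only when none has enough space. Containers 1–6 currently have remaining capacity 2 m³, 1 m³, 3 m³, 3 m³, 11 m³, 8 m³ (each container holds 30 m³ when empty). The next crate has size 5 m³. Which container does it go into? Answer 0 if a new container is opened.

Containers with room: container 5 (11 m³), container 6 (8 m³).
The first with room is container 5.

5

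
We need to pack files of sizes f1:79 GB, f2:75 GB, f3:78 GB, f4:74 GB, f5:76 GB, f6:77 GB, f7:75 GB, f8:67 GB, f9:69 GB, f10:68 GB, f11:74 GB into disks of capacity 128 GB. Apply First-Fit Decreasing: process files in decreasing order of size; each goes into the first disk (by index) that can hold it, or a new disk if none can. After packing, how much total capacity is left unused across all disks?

596

Sorted descending: 79, 78, 77, 76, 75, 75, 74, 74, 69, 68, 67.
disk 1: place 79 GB, 49 GB left
disk 2: place 78 GB, 50 GB left
disk 3: place 77 GB, 51 GB left
disk 4: place 76 GB, 52 GB left
disk 5: place 75 GB, 53 GB left
disk 6: place 75 GB, 53 GB left
disk 7: place 74 GB, 54 GB left
disk 8: place 74 GB, 54 GB left
disk 9: place 69 GB, 59 GB left
disk 10: place 68 GB, 60 GB left
disk 11: place 67 GB, 61 GB left
11 disks × 128 GB = 1408 GB; used 812 GB; unused 596 GB.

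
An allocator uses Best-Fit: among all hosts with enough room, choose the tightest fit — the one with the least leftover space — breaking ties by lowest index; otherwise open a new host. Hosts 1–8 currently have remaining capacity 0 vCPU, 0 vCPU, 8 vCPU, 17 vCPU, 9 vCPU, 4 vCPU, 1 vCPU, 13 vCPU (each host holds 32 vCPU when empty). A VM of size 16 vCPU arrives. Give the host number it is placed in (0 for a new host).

Hosts with room: host 4 (17 vCPU).
Tightest fit is host 4 with 17 vCPU free.

4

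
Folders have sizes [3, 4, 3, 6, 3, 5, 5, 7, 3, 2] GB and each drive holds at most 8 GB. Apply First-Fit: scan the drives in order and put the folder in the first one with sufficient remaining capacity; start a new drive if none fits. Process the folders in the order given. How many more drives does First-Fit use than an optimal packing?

First-Fit: [3,4] [3,3,2] [6] [5,3] [5] [7] → 6 drives.
Total size 41 GB; any packing needs at least ⌈41/8⌉ = 6 drives.
So 6 is already optimal.

0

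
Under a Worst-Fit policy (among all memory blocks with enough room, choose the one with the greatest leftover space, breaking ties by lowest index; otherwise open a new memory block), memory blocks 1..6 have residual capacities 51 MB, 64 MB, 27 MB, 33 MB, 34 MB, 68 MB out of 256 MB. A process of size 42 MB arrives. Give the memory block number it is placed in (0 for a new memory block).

Memory blocks with room: memory block 1 (51 MB), memory block 2 (64 MB), memory block 6 (68 MB).
Most room is memory block 6 with 68 MB free.

6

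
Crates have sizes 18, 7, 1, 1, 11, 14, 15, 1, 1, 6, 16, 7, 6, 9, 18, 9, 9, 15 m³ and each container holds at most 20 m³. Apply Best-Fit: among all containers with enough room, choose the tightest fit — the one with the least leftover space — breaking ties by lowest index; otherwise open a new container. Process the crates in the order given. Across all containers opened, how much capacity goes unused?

Put 18 m³ in container 1; 2 m³ remain.
Put 7 m³ in container 2; 13 m³ remain.
Put 1 m³ in container 1; 1 m³ remain.
Put 1 m³ in container 1; 0 m³ remain.
Put 11 m³ in container 2; 2 m³ remain.
Put 14 m³ in container 3; 6 m³ remain.
Put 15 m³ in container 4; 5 m³ remain.
Put 1 m³ in container 2; 1 m³ remain.
Put 1 m³ in container 2; 0 m³ remain.
Put 6 m³ in container 3; 0 m³ remain.
Put 16 m³ in container 5; 4 m³ remain.
Put 7 m³ in container 6; 13 m³ remain.
Put 6 m³ in container 6; 7 m³ remain.
Put 9 m³ in container 7; 11 m³ remain.
Put 18 m³ in container 8; 2 m³ remain.
Put 9 m³ in container 7; 2 m³ remain.
Put 9 m³ in container 9; 11 m³ remain.
Put 15 m³ in container 10; 5 m³ remain.
10 containers × 20 m³ = 200 m³; used 164 m³; unused 36 m³.

36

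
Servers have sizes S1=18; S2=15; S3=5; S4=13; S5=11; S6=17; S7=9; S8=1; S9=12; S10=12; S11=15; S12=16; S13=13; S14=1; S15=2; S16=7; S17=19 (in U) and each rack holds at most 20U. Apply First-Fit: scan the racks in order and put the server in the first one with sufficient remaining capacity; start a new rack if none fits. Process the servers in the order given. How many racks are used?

11

Put S1 (18U) in rack 1; 2U remain.
Put S2 (15U) in rack 2; 5U remain.
Put S3 (5U) in rack 2; 0U remain.
Put S4 (13U) in rack 3; 7U remain.
Put S5 (11U) in rack 4; 9U remain.
Put S6 (17U) in rack 5; 3U remain.
Put S7 (9U) in rack 4; 0U remain.
Put S8 (1U) in rack 1; 1U remain.
Put S9 (12U) in rack 6; 8U remain.
Put S10 (12U) in rack 7; 8U remain.
Put S11 (15U) in rack 8; 5U remain.
Put S12 (16U) in rack 9; 4U remain.
Put S13 (13U) in rack 10; 7U remain.
Put S14 (1U) in rack 1; 0U remain.
Put S15 (2U) in rack 3; 5U remain.
Put S16 (7U) in rack 6; 1U remain.
Put S17 (19U) in rack 11; 1U remain.
Final racks: [18,1,1] [15,5] [13,2] [11,9] [17] [12,7] [12] [15] [16] [13] [19].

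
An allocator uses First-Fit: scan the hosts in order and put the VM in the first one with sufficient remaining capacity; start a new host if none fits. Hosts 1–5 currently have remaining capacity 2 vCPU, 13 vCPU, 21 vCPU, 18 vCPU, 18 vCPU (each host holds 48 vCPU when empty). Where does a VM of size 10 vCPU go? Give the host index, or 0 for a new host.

2

Hosts with room: host 2 (13 vCPU), host 3 (21 vCPU), host 4 (18 vCPU), host 5 (18 vCPU).
The first with room is host 2.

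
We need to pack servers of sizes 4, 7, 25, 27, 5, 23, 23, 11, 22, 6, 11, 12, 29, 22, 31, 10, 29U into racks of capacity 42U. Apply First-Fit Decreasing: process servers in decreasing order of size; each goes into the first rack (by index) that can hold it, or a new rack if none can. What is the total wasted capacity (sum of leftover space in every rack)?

81

Sorted descending: 31, 29, 29, 27, 25, 23, 23, 22, 22, 12, 11, 11, 10, 7, 6, 5, 4.
Put 31U in rack 1; 11U remain.
Put 29U in rack 2; 13U remain.
Put 29U in rack 3; 13U remain.
Put 27U in rack 4; 15U remain.
Put 25U in rack 5; 17U remain.
Put 23U in rack 6; 19U remain.
Put 23U in rack 7; 19U remain.
Put 22U in rack 8; 20U remain.
Put 22U in rack 9; 20U remain.
Put 12U in rack 2; 1U remain.
Put 11U in rack 1; 0U remain.
Put 11U in rack 3; 2U remain.
Put 10U in rack 4; 5U remain.
Put 7U in rack 5; 10U remain.
Put 6U in rack 5; 4U remain.
Put 5U in rack 4; 0U remain.
Put 4U in rack 5; 0U remain.
9 racks × 42U = 378U; used 297U; unused 81U.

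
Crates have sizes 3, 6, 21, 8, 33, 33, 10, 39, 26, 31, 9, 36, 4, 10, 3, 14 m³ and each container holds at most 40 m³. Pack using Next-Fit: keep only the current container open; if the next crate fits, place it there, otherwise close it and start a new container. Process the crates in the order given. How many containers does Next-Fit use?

9 containers

container 1: place 3 m³, 37 m³ left
container 1: place 6 m³, 31 m³ left
container 1: place 21 m³, 10 m³ left
container 1: place 8 m³, 2 m³ left
container 2: place 33 m³, 7 m³ left
container 3: place 33 m³, 7 m³ left
container 4: place 10 m³, 30 m³ left
container 5: place 39 m³, 1 m³ left
container 6: place 26 m³, 14 m³ left
container 7: place 31 m³, 9 m³ left
container 7: place 9 m³, 0 m³ left
container 8: place 36 m³, 4 m³ left
container 8: place 4 m³, 0 m³ left
container 9: place 10 m³, 30 m³ left
container 9: place 3 m³, 27 m³ left
container 9: place 14 m³, 13 m³ left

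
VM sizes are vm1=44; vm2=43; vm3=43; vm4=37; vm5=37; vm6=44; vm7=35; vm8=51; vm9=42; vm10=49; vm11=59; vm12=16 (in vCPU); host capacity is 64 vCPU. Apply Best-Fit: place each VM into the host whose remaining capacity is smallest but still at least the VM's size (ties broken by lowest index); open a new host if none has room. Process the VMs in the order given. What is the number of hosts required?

vm1 (44 vCPU) → host 1 (remaining 20 vCPU)
vm2 (43 vCPU) → host 2 (remaining 21 vCPU)
vm3 (43 vCPU) → host 3 (remaining 21 vCPU)
vm4 (37 vCPU) → host 4 (remaining 27 vCPU)
vm5 (37 vCPU) → host 5 (remaining 27 vCPU)
vm6 (44 vCPU) → host 6 (remaining 20 vCPU)
vm7 (35 vCPU) → host 7 (remaining 29 vCPU)
vm8 (51 vCPU) → host 8 (remaining 13 vCPU)
vm9 (42 vCPU) → host 9 (remaining 22 vCPU)
vm10 (49 vCPU) → host 10 (remaining 15 vCPU)
vm11 (59 vCPU) → host 11 (remaining 5 vCPU)
vm12 (16 vCPU) → host 1 (remaining 4 vCPU)

11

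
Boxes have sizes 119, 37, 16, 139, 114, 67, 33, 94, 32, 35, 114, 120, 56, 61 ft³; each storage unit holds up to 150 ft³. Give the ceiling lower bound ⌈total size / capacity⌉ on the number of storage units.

Total size = 119 + 37 + 16 + 139 + 114 + 67 + 33 + 94 + 32 + 35 + 114 + 120 + 56 + 61 = 1037 ft³.
⌈1037 / 150⌉ = 7.

7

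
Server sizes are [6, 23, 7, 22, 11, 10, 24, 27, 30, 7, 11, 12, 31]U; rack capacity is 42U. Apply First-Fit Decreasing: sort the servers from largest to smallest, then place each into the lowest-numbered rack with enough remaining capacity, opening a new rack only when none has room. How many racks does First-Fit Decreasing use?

Sorted descending: 31, 30, 27, 24, 23, 22, 12, 11, 11, 10, 7, 7, 6.
rack 1: place 31U, 11U left
rack 2: place 30U, 12U left
rack 3: place 27U, 15U left
rack 4: place 24U, 18U left
rack 5: place 23U, 19U left
rack 6: place 22U, 20U left
rack 2: place 12U, 0U left
rack 1: place 11U, 0U left
rack 3: place 11U, 4U left
rack 4: place 10U, 8U left
rack 4: place 7U, 1U left
rack 5: place 7U, 12U left
rack 5: place 6U, 6U left

6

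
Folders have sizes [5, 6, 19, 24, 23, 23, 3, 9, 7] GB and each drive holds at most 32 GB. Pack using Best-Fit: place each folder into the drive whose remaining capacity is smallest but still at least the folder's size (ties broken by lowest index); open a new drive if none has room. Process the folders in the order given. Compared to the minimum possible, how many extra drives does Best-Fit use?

Best-Fit: [5,6,19] [24,3] [23,9] [23,7] → 4 drives.
Total size 119 GB; any packing needs at least ⌈119/32⌉ = 4 drives.
So 4 is already optimal.

0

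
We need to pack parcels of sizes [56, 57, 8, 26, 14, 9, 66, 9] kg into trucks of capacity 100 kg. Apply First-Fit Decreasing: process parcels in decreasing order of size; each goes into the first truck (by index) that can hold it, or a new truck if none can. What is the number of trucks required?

3 trucks

Sorted descending: 66, 57, 56, 26, 14, 9, 9, 8.
truck 1: place 66 kg, 34 kg left
truck 2: place 57 kg, 43 kg left
truck 3: place 56 kg, 44 kg left
truck 1: place 26 kg, 8 kg left
truck 2: place 14 kg, 29 kg left
truck 2: place 9 kg, 20 kg left
truck 2: place 9 kg, 11 kg left
truck 1: place 8 kg, 0 kg left
Final trucks: [66,26,8] [57,14,9,9] [56].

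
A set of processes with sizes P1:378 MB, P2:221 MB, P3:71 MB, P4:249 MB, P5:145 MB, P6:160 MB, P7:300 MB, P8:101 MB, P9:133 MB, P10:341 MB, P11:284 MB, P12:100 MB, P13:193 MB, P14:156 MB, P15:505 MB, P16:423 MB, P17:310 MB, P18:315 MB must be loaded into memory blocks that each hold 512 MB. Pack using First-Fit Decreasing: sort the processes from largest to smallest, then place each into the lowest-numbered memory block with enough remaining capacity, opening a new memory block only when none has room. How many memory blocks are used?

9

Sorted descending: 505, 423, 378, 341, 315, 310, 300, 284, 249, 221, 193, 160, 156, 145, 133, 101, 100, 71.
Put 505 MB in memory block 1; 7 MB remain.
Put 423 MB in memory block 2; 89 MB remain.
Put 378 MB in memory block 3; 134 MB remain.
Put 341 MB in memory block 4; 171 MB remain.
Put 315 MB in memory block 5; 197 MB remain.
Put 310 MB in memory block 6; 202 MB remain.
Put 300 MB in memory block 7; 212 MB remain.
Put 284 MB in memory block 8; 228 MB remain.
Put 249 MB in memory block 9; 263 MB remain.
Put 221 MB in memory block 8; 7 MB remain.
Put 193 MB in memory block 5; 4 MB remain.
Put 160 MB in memory block 4; 11 MB remain.
Put 156 MB in memory block 6; 46 MB remain.
Put 145 MB in memory block 7; 67 MB remain.
Put 133 MB in memory block 3; 1 MB remain.
Put 101 MB in memory block 9; 162 MB remain.
Put 100 MB in memory block 9; 62 MB remain.
Put 71 MB in memory block 2; 18 MB remain.
Final memory blocks: [505] [423,71] [378,133] [341,160] [315,193] [310,156] [300,145] [284,221] [249,101,100].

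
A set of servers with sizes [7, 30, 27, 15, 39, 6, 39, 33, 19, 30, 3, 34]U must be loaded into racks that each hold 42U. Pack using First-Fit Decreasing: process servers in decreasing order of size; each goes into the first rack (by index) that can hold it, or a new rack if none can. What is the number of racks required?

8 racks

Sorted descending: 39, 39, 34, 33, 30, 30, 27, 19, 15, 7, 6, 3.
39U → rack 1 (remaining 3U)
39U → rack 2 (remaining 3U)
34U → rack 3 (remaining 8U)
33U → rack 4 (remaining 9U)
30U → rack 5 (remaining 12U)
30U → rack 6 (remaining 12U)
27U → rack 7 (remaining 15U)
19U → rack 8 (remaining 23U)
15U → rack 7 (remaining 0U)
7U → rack 3 (remaining 1U)
6U → rack 4 (remaining 3U)
3U → rack 1 (remaining 0U)
Final racks: [39,3] [39] [34,7] [33,6] [30] [30] [27,15] [19].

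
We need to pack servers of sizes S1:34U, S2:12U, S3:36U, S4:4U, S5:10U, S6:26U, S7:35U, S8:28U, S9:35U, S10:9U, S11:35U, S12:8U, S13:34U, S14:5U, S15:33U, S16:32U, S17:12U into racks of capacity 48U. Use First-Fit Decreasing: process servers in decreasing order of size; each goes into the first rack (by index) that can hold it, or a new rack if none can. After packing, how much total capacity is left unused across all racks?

92

Sorted descending: 36, 35, 35, 35, 34, 34, 33, 32, 28, 26, 12, 12, 10, 9, 8, 5, 4.
rack 1: place 36U, 12U left
rack 2: place 35U, 13U left
rack 3: place 35U, 13U left
rack 4: place 35U, 13U left
rack 5: place 34U, 14U left
rack 6: place 34U, 14U left
rack 7: place 33U, 15U left
rack 8: place 32U, 16U left
rack 9: place 28U, 20U left
rack 10: place 26U, 22U left
rack 1: place 12U, 0U left
rack 2: place 12U, 1U left
rack 3: place 10U, 3U left
rack 4: place 9U, 4U left
rack 5: place 8U, 6U left
rack 5: place 5U, 1U left
rack 4: place 4U, 0U left
10 racks × 48U = 480U; used 388U; unused 92U.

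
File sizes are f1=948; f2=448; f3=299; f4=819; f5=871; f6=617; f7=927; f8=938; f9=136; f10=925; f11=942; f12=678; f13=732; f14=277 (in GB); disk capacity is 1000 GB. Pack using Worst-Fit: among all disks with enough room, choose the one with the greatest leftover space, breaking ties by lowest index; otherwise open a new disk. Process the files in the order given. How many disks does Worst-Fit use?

Put f1 (948 GB) in disk 1; 52 GB remain.
Put f2 (448 GB) in disk 2; 552 GB remain.
Put f3 (299 GB) in disk 2; 253 GB remain.
Put f4 (819 GB) in disk 3; 181 GB remain.
Put f5 (871 GB) in disk 4; 129 GB remain.
Put f6 (617 GB) in disk 5; 383 GB remain.
Put f7 (927 GB) in disk 6; 73 GB remain.
Put f8 (938 GB) in disk 7; 62 GB remain.
Put f9 (136 GB) in disk 5; 247 GB remain.
Put f10 (925 GB) in disk 8; 75 GB remain.
Put f11 (942 GB) in disk 9; 58 GB remain.
Put f12 (678 GB) in disk 10; 322 GB remain.
Put f13 (732 GB) in disk 11; 268 GB remain.
Put f14 (277 GB) in disk 10; 45 GB remain.

11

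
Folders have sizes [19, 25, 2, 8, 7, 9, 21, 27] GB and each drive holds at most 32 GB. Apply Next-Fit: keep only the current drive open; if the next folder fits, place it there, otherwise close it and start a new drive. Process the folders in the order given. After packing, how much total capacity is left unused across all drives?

Put 19 GB in drive 1; 13 GB remain.
Put 25 GB in drive 2; 7 GB remain.
Put 2 GB in drive 2; 5 GB remain.
Put 8 GB in drive 3; 24 GB remain.
Put 7 GB in drive 3; 17 GB remain.
Put 9 GB in drive 3; 8 GB remain.
Put 21 GB in drive 4; 11 GB remain.
Put 27 GB in drive 5; 5 GB remain.
5 drives × 32 GB = 160 GB; used 118 GB; unused 42 GB.

42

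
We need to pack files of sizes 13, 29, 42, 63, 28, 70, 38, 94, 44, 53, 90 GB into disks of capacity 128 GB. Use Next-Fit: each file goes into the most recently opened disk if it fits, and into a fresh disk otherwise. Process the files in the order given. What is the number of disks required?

13 GB → disk 1 (remaining 115 GB)
29 GB → disk 1 (remaining 86 GB)
42 GB → disk 1 (remaining 44 GB)
63 GB → disk 2 (remaining 65 GB)
28 GB → disk 2 (remaining 37 GB)
70 GB → disk 3 (remaining 58 GB)
38 GB → disk 3 (remaining 20 GB)
94 GB → disk 4 (remaining 34 GB)
44 GB → disk 5 (remaining 84 GB)
53 GB → disk 5 (remaining 31 GB)
90 GB → disk 6 (remaining 38 GB)

6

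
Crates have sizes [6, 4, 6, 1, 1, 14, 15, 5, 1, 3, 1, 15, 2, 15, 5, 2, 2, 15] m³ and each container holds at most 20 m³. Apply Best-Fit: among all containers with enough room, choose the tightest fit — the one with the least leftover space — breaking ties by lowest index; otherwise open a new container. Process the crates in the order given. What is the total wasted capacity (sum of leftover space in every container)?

7

Put 6 m³ in container 1; 14 m³ remain.
Put 4 m³ in container 1; 10 m³ remain.
Put 6 m³ in container 1; 4 m³ remain.
Put 1 m³ in container 1; 3 m³ remain.
Put 1 m³ in container 1; 2 m³ remain.
Put 14 m³ in container 2; 6 m³ remain.
Put 15 m³ in container 3; 5 m³ remain.
Put 5 m³ in container 3; 0 m³ remain.
Put 1 m³ in container 1; 1 m³ remain.
Put 3 m³ in container 2; 3 m³ remain.
Put 1 m³ in container 1; 0 m³ remain.
Put 15 m³ in container 4; 5 m³ remain.
Put 2 m³ in container 2; 1 m³ remain.
Put 15 m³ in container 5; 5 m³ remain.
Put 5 m³ in container 4; 0 m³ remain.
Put 2 m³ in container 5; 3 m³ remain.
Put 2 m³ in container 5; 1 m³ remain.
Put 15 m³ in container 6; 5 m³ remain.
6 containers × 20 m³ = 120 m³; used 113 m³; unused 7 m³.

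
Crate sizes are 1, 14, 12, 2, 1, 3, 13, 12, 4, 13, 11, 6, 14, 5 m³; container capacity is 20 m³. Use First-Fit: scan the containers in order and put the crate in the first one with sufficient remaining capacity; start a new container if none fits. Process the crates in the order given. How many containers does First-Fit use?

7 containers

Put 1 m³ in container 1; 19 m³ remain.
Put 14 m³ in container 1; 5 m³ remain.
Put 12 m³ in container 2; 8 m³ remain.
Put 2 m³ in container 1; 3 m³ remain.
Put 1 m³ in container 1; 2 m³ remain.
Put 3 m³ in container 2; 5 m³ remain.
Put 13 m³ in container 3; 7 m³ remain.
Put 12 m³ in container 4; 8 m³ remain.
Put 4 m³ in container 2; 1 m³ remain.
Put 13 m³ in container 5; 7 m³ remain.
Put 11 m³ in container 6; 9 m³ remain.
Put 6 m³ in container 3; 1 m³ remain.
Put 14 m³ in container 7; 6 m³ remain.
Put 5 m³ in container 4; 3 m³ remain.
Final containers: [1,14,2,1] [12,3,4] [13,6] [12,5] [13] [11] [14].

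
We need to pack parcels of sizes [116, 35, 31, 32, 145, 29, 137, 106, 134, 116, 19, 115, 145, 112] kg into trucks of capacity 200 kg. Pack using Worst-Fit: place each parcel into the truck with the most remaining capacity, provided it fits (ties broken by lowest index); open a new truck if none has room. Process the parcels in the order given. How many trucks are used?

9

116 kg → truck 1 (remaining 84 kg)
35 kg → truck 1 (remaining 49 kg)
31 kg → truck 1 (remaining 18 kg)
32 kg → truck 2 (remaining 168 kg)
145 kg → truck 2 (remaining 23 kg)
29 kg → truck 3 (remaining 171 kg)
137 kg → truck 3 (remaining 34 kg)
106 kg → truck 4 (remaining 94 kg)
134 kg → truck 5 (remaining 66 kg)
116 kg → truck 6 (remaining 84 kg)
19 kg → truck 4 (remaining 75 kg)
115 kg → truck 7 (remaining 85 kg)
145 kg → truck 8 (remaining 55 kg)
112 kg → truck 9 (remaining 88 kg)
Final trucks: [116,35,31] [32,145] [29,137] [106,19] [134] [116] [115] [145] [112].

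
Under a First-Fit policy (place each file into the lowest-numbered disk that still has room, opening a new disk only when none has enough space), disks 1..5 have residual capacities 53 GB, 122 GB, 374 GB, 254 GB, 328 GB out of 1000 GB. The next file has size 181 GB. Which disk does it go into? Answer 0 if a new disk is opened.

Disks with room: disk 3 (374 GB), disk 4 (254 GB), disk 5 (328 GB).
The first with room is disk 3.

3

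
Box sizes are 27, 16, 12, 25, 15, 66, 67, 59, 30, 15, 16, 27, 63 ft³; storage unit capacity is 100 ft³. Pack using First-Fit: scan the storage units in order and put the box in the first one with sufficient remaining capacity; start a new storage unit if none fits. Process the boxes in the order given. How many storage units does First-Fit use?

5 storage units

27 ft³ → storage unit 1 (remaining 73 ft³)
16 ft³ → storage unit 1 (remaining 57 ft³)
12 ft³ → storage unit 1 (remaining 45 ft³)
25 ft³ → storage unit 1 (remaining 20 ft³)
15 ft³ → storage unit 1 (remaining 5 ft³)
66 ft³ → storage unit 2 (remaining 34 ft³)
67 ft³ → storage unit 3 (remaining 33 ft³)
59 ft³ → storage unit 4 (remaining 41 ft³)
30 ft³ → storage unit 2 (remaining 4 ft³)
15 ft³ → storage unit 3 (remaining 18 ft³)
16 ft³ → storage unit 3 (remaining 2 ft³)
27 ft³ → storage unit 4 (remaining 14 ft³)
63 ft³ → storage unit 5 (remaining 37 ft³)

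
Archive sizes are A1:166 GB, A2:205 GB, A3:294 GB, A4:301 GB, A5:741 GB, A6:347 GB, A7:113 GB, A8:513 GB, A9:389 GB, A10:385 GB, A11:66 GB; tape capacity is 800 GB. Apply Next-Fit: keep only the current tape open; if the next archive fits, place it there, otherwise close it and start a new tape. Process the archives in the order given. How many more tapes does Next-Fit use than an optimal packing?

Next-Fit: [166,205,294] [301] [741] [347,113] [513] [389,385] [66] → 7 tapes.
Total size 3520 GB; any packing needs at least ⌈3520/800⌉ = 5 tapes.
An optimal packing achieves that bound: [741] [513,205,66] [389,385] [347,301,113] [294,166] → 5 tapes.
Excess: 7 − 5 = 2.

2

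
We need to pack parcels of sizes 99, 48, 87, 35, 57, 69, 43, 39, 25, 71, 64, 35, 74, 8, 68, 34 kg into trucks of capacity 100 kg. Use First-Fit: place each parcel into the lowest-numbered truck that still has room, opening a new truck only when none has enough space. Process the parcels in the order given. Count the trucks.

99 kg → truck 1 (remaining 1 kg)
48 kg → truck 2 (remaining 52 kg)
87 kg → truck 3 (remaining 13 kg)
35 kg → truck 2 (remaining 17 kg)
57 kg → truck 4 (remaining 43 kg)
69 kg → truck 5 (remaining 31 kg)
43 kg → truck 4 (remaining 0 kg)
39 kg → truck 6 (remaining 61 kg)
25 kg → truck 5 (remaining 6 kg)
71 kg → truck 7 (remaining 29 kg)
64 kg → truck 8 (remaining 36 kg)
35 kg → truck 6 (remaining 26 kg)
74 kg → truck 9 (remaining 26 kg)
8 kg → truck 2 (remaining 9 kg)
68 kg → truck 10 (remaining 32 kg)
34 kg → truck 8 (remaining 2 kg)

10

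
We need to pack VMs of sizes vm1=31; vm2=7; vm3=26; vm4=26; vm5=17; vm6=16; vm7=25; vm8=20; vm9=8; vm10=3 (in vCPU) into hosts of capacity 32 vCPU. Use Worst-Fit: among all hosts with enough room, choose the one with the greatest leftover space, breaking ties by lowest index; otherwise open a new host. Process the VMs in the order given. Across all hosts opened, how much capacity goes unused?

45

host 1: place vm1 (31 vCPU), 1 vCPU left
host 2: place vm2 (7 vCPU), 25 vCPU left
host 3: place vm3 (26 vCPU), 6 vCPU left
host 4: place vm4 (26 vCPU), 6 vCPU left
host 2: place vm5 (17 vCPU), 8 vCPU left
host 5: place vm6 (16 vCPU), 16 vCPU left
host 6: place vm7 (25 vCPU), 7 vCPU left
host 7: place vm8 (20 vCPU), 12 vCPU left
host 5: place vm9 (8 vCPU), 8 vCPU left
host 7: place vm10 (3 vCPU), 9 vCPU left
7 hosts × 32 vCPU = 224 vCPU; used 179 vCPU; unused 45 vCPU.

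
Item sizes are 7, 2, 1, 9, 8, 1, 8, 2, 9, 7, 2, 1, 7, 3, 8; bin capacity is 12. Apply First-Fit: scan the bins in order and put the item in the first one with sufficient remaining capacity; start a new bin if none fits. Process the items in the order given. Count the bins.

bin 1: place 7, 5 left
bin 1: place 2, 3 left
bin 1: place 1, 2 left
bin 2: place 9, 3 left
bin 3: place 8, 4 left
bin 1: place 1, 1 left
bin 4: place 8, 4 left
bin 2: place 2, 1 left
bin 5: place 9, 3 left
bin 6: place 7, 5 left
bin 3: place 2, 2 left
bin 1: place 1, 0 left
bin 7: place 7, 5 left
bin 4: place 3, 1 left
bin 8: place 8, 4 left

8 bins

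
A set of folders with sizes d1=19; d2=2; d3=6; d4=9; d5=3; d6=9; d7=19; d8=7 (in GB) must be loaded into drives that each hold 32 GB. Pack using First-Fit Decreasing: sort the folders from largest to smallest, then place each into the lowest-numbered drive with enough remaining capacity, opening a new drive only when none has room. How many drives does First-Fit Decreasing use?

3

Sorted descending: 19, 19, 9, 9, 7, 6, 3, 2.
19 GB → drive 1 (remaining 13 GB)
19 GB → drive 2 (remaining 13 GB)
9 GB → drive 1 (remaining 4 GB)
9 GB → drive 2 (remaining 4 GB)
7 GB → drive 3 (remaining 25 GB)
6 GB → drive 3 (remaining 19 GB)
3 GB → drive 1 (remaining 1 GB)
2 GB → drive 2 (remaining 2 GB)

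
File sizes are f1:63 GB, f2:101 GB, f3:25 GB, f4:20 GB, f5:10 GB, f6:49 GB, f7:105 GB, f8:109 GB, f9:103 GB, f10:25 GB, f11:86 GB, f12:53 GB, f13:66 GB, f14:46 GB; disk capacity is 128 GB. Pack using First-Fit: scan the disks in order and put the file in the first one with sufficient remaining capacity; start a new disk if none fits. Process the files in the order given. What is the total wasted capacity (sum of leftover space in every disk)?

f1 (63 GB) → disk 1 (remaining 65 GB)
f2 (101 GB) → disk 2 (remaining 27 GB)
f3 (25 GB) → disk 1 (remaining 40 GB)
f4 (20 GB) → disk 1 (remaining 20 GB)
f5 (10 GB) → disk 1 (remaining 10 GB)
f6 (49 GB) → disk 3 (remaining 79 GB)
f7 (105 GB) → disk 4 (remaining 23 GB)
f8 (109 GB) → disk 5 (remaining 19 GB)
f9 (103 GB) → disk 6 (remaining 25 GB)
f10 (25 GB) → disk 2 (remaining 2 GB)
f11 (86 GB) → disk 7 (remaining 42 GB)
f12 (53 GB) → disk 3 (remaining 26 GB)
f13 (66 GB) → disk 8 (remaining 62 GB)
f14 (46 GB) → disk 8 (remaining 16 GB)
8 disks × 128 GB = 1024 GB; used 861 GB; unused 163 GB.

163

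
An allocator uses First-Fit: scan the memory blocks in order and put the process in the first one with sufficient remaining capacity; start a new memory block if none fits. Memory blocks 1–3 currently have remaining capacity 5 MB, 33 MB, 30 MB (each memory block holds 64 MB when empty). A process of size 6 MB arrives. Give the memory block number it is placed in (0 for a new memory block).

Memory blocks with room: memory block 2 (33 MB), memory block 3 (30 MB).
The first with room is memory block 2.

2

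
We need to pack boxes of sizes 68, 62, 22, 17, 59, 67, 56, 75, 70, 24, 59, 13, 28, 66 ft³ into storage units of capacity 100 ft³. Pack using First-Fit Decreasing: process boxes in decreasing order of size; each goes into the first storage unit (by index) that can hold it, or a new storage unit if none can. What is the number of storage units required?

9

Sorted descending: 75, 70, 68, 67, 66, 62, 59, 59, 56, 28, 24, 22, 17, 13.
Put 75 ft³ in storage unit 1; 25 ft³ remain.
Put 70 ft³ in storage unit 2; 30 ft³ remain.
Put 68 ft³ in storage unit 3; 32 ft³ remain.
Put 67 ft³ in storage unit 4; 33 ft³ remain.
Put 66 ft³ in storage unit 5; 34 ft³ remain.
Put 62 ft³ in storage unit 6; 38 ft³ remain.
Put 59 ft³ in storage unit 7; 41 ft³ remain.
Put 59 ft³ in storage unit 8; 41 ft³ remain.
Put 56 ft³ in storage unit 9; 44 ft³ remain.
Put 28 ft³ in storage unit 2; 2 ft³ remain.
Put 24 ft³ in storage unit 1; 1 ft³ remain.
Put 22 ft³ in storage unit 3; 10 ft³ remain.
Put 17 ft³ in storage unit 4; 16 ft³ remain.
Put 13 ft³ in storage unit 4; 3 ft³ remain.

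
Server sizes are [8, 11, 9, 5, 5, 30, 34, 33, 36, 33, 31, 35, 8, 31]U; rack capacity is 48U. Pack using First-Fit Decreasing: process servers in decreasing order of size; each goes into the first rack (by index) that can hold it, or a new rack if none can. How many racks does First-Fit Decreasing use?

8

Sorted descending: 36, 35, 34, 33, 33, 31, 31, 30, 11, 9, 8, 8, 5, 5.
36U → rack 1 (remaining 12U)
35U → rack 2 (remaining 13U)
34U → rack 3 (remaining 14U)
33U → rack 4 (remaining 15U)
33U → rack 5 (remaining 15U)
31U → rack 6 (remaining 17U)
31U → rack 7 (remaining 17U)
30U → rack 8 (remaining 18U)
11U → rack 1 (remaining 1U)
9U → rack 2 (remaining 4U)
8U → rack 3 (remaining 6U)
8U → rack 4 (remaining 7U)
5U → rack 3 (remaining 1U)
5U → rack 4 (remaining 2U)
Final racks: [36,11] [35,9] [34,8,5] [33,8,5] [33] [31] [31] [30].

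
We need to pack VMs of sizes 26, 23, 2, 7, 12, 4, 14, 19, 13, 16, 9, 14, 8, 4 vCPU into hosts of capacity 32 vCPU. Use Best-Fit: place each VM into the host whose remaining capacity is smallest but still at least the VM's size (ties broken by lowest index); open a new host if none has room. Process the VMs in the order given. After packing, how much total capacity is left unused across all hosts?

21

host 1: place 26 vCPU, 6 vCPU left
host 2: place 23 vCPU, 9 vCPU left
host 1: place 2 vCPU, 4 vCPU left
host 2: place 7 vCPU, 2 vCPU left
host 3: place 12 vCPU, 20 vCPU left
host 1: place 4 vCPU, 0 vCPU left
host 3: place 14 vCPU, 6 vCPU left
host 4: place 19 vCPU, 13 vCPU left
host 4: place 13 vCPU, 0 vCPU left
host 5: place 16 vCPU, 16 vCPU left
host 5: place 9 vCPU, 7 vCPU left
host 6: place 14 vCPU, 18 vCPU left
host 6: place 8 vCPU, 10 vCPU left
host 3: place 4 vCPU, 2 vCPU left
6 hosts × 32 vCPU = 192 vCPU; used 171 vCPU; unused 21 vCPU.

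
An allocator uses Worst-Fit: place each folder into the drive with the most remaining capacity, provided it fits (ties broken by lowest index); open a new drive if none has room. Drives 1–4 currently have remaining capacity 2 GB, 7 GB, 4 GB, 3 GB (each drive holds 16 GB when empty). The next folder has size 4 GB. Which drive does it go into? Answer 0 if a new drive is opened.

2

Drives with room: drive 2 (7 GB), drive 3 (4 GB).
Most room is drive 2 with 7 GB free.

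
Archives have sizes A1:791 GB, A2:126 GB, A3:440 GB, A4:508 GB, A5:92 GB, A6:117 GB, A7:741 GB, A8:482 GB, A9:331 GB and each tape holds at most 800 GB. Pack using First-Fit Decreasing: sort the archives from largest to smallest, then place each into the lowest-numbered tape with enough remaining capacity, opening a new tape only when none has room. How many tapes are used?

5

Sorted descending: 791, 741, 508, 482, 440, 331, 126, 117, 92.
791 GB → tape 1 (remaining 9 GB)
741 GB → tape 2 (remaining 59 GB)
508 GB → tape 3 (remaining 292 GB)
482 GB → tape 4 (remaining 318 GB)
440 GB → tape 5 (remaining 360 GB)
331 GB → tape 5 (remaining 29 GB)
126 GB → tape 3 (remaining 166 GB)
117 GB → tape 3 (remaining 49 GB)
92 GB → tape 4 (remaining 226 GB)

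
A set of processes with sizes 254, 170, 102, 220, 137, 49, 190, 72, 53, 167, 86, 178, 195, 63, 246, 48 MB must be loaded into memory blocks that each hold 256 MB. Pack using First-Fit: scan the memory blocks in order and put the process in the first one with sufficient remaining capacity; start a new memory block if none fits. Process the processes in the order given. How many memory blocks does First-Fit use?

10

memory block 1: place 254 MB, 2 MB left
memory block 2: place 170 MB, 86 MB left
memory block 3: place 102 MB, 154 MB left
memory block 4: place 220 MB, 36 MB left
memory block 3: place 137 MB, 17 MB left
memory block 2: place 49 MB, 37 MB left
memory block 5: place 190 MB, 66 MB left
memory block 6: place 72 MB, 184 MB left
memory block 5: place 53 MB, 13 MB left
memory block 6: place 167 MB, 17 MB left
memory block 7: place 86 MB, 170 MB left
memory block 8: place 178 MB, 78 MB left
memory block 9: place 195 MB, 61 MB left
memory block 7: place 63 MB, 107 MB left
memory block 10: place 246 MB, 10 MB left
memory block 7: place 48 MB, 59 MB left
Final memory blocks: [254] [170,49] [102,137] [220] [190,53] [72,167] [86,63,48] [178] [195] [246].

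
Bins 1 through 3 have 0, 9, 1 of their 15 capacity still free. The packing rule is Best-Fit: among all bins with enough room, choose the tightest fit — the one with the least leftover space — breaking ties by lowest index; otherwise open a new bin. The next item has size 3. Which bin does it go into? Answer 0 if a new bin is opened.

2

Bins with room: bin 2 (9).
Tightest fit is bin 2 with 9 free.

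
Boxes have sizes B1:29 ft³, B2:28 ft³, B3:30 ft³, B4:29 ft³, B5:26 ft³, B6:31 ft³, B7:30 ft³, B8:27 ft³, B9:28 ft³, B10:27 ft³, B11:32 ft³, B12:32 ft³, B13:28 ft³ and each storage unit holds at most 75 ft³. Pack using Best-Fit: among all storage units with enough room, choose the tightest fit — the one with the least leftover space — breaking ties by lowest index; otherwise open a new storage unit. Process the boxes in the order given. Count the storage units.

Put B1 (29 ft³) in storage unit 1; 46 ft³ remain.
Put B2 (28 ft³) in storage unit 1; 18 ft³ remain.
Put B3 (30 ft³) in storage unit 2; 45 ft³ remain.
Put B4 (29 ft³) in storage unit 2; 16 ft³ remain.
Put B5 (26 ft³) in storage unit 3; 49 ft³ remain.
Put B6 (31 ft³) in storage unit 3; 18 ft³ remain.
Put B7 (30 ft³) in storage unit 4; 45 ft³ remain.
Put B8 (27 ft³) in storage unit 4; 18 ft³ remain.
Put B9 (28 ft³) in storage unit 5; 47 ft³ remain.
Put B10 (27 ft³) in storage unit 5; 20 ft³ remain.
Put B11 (32 ft³) in storage unit 6; 43 ft³ remain.
Put B12 (32 ft³) in storage unit 6; 11 ft³ remain.
Put B13 (28 ft³) in storage unit 7; 47 ft³ remain.

7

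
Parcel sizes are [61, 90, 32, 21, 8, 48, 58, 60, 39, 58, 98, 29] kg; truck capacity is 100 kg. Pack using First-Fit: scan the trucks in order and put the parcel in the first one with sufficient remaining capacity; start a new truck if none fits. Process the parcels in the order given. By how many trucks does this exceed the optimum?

First-Fit: [61,32] [90,8] [21,48,29] [58,39] [60] [58] [98] → 7 trucks.
Total size 602 kg; any packing needs at least ⌈602/100⌉ = 7 trucks.
So 7 is already optimal.

0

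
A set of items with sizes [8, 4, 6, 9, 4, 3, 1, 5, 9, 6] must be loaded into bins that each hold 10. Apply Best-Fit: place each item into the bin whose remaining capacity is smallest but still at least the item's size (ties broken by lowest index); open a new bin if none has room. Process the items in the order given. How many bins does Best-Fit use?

7

Put 8 in bin 1; 2 remain.
Put 4 in bin 2; 6 remain.
Put 6 in bin 2; 0 remain.
Put 9 in bin 3; 1 remain.
Put 4 in bin 4; 6 remain.
Put 3 in bin 4; 3 remain.
Put 1 in bin 3; 0 remain.
Put 5 in bin 5; 5 remain.
Put 9 in bin 6; 1 remain.
Put 6 in bin 7; 4 remain.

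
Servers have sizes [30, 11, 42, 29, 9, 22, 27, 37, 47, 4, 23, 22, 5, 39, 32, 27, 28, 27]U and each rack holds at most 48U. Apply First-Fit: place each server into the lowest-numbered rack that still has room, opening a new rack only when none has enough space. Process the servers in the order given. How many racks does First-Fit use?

13

rack 1: place 30U, 18U left
rack 1: place 11U, 7U left
rack 2: place 42U, 6U left
rack 3: place 29U, 19U left
rack 3: place 9U, 10U left
rack 4: place 22U, 26U left
rack 5: place 27U, 21U left
rack 6: place 37U, 11U left
rack 7: place 47U, 1U left
rack 1: place 4U, 3U left
rack 4: place 23U, 3U left
rack 8: place 22U, 26U left
rack 2: place 5U, 1U left
rack 9: place 39U, 9U left
rack 10: place 32U, 16U left
rack 11: place 27U, 21U left
rack 12: place 28U, 20U left
rack 13: place 27U, 21U left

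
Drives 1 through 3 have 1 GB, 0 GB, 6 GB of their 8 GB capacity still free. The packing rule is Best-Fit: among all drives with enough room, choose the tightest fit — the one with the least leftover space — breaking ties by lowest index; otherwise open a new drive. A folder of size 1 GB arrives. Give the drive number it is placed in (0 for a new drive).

Drives with room: drive 1 (1 GB), drive 3 (6 GB).
Tightest fit is drive 1 with 1 GB free.

1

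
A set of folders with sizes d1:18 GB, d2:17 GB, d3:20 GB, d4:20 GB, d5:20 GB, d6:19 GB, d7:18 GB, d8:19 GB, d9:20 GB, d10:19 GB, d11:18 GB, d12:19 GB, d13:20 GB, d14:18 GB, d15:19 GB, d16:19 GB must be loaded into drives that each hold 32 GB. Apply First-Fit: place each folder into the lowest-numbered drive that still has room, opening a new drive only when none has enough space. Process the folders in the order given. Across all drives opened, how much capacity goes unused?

drive 1: place d1 (18 GB), 14 GB left
drive 2: place d2 (17 GB), 15 GB left
drive 3: place d3 (20 GB), 12 GB left
drive 4: place d4 (20 GB), 12 GB left
drive 5: place d5 (20 GB), 12 GB left
drive 6: place d6 (19 GB), 13 GB left
drive 7: place d7 (18 GB), 14 GB left
drive 8: place d8 (19 GB), 13 GB left
drive 9: place d9 (20 GB), 12 GB left
drive 10: place d10 (19 GB), 13 GB left
drive 11: place d11 (18 GB), 14 GB left
drive 12: place d12 (19 GB), 13 GB left
drive 13: place d13 (20 GB), 12 GB left
drive 14: place d14 (18 GB), 14 GB left
drive 15: place d15 (19 GB), 13 GB left
drive 16: place d16 (19 GB), 13 GB left
16 drives × 32 GB = 512 GB; used 303 GB; unused 209 GB.

209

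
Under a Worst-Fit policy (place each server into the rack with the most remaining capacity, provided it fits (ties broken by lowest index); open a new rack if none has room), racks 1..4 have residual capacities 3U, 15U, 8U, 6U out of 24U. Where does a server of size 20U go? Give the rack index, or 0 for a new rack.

0

No rack has ≥ 20U free, so a new rack is opened.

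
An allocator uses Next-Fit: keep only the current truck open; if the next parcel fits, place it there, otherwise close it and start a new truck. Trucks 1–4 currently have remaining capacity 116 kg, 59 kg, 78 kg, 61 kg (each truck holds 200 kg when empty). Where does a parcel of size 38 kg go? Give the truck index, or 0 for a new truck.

Next-Fit only looks at truck 4, which has 61 kg free.
38 kg fits there.

4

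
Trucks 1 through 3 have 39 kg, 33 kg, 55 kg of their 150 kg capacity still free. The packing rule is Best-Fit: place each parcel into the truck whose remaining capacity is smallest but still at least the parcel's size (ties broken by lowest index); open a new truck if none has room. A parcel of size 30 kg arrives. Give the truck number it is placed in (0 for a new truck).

Trucks with room: truck 1 (39 kg), truck 2 (33 kg), truck 3 (55 kg).
Tightest fit is truck 2 with 33 kg free.

2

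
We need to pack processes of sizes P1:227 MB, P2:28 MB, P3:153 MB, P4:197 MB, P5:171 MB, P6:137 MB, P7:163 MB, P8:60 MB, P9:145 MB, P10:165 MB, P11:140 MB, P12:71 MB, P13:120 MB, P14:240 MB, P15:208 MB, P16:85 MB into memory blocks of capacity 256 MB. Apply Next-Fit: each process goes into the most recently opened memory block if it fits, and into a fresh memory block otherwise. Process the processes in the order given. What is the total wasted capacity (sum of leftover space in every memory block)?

Put P1 (227 MB) in memory block 1; 29 MB remain.
Put P2 (28 MB) in memory block 1; 1 MB remain.
Put P3 (153 MB) in memory block 2; 103 MB remain.
Put P4 (197 MB) in memory block 3; 59 MB remain.
Put P5 (171 MB) in memory block 4; 85 MB remain.
Put P6 (137 MB) in memory block 5; 119 MB remain.
Put P7 (163 MB) in memory block 6; 93 MB remain.
Put P8 (60 MB) in memory block 6; 33 MB remain.
Put P9 (145 MB) in memory block 7; 111 MB remain.
Put P10 (165 MB) in memory block 8; 91 MB remain.
Put P11 (140 MB) in memory block 9; 116 MB remain.
Put P12 (71 MB) in memory block 9; 45 MB remain.
Put P13 (120 MB) in memory block 10; 136 MB remain.
Put P14 (240 MB) in memory block 11; 16 MB remain.
Put P15 (208 MB) in memory block 12; 48 MB remain.
Put P16 (85 MB) in memory block 13; 171 MB remain.
13 memory blocks × 256 MB = 3328 MB; used 2310 MB; unused 1018 MB.

1018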